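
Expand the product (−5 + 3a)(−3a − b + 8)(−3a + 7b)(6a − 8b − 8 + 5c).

(−5 + 3a)(−3a − b + 8)(−3a + 7b)(6a − 8b − 8 + 5c)
= (15a + 5b − 40 − 9a^2 − 3ab + 24a)(−3a + 7b)(6a − 8b − 8 + 5c)    [distributive law]
= (39a + 5b − 40 − 9a^2 − 3ab)(−3a + 7b)(6a − 8b − 8 + 5c)    [combine like terms]
= (−117a^2 + 273ab − 15ab + 35b^2 + 120a − 280b + 27a^3 − 63a^2b + 9a^2b − 21ab^2)(6a − 8b − 8 + 5c)    [distributive law]
= (−117a^2 + 258ab + 35b^2 + 120a − 280b + 27a^3 − 54a^2b − 21ab^2)(6a − 8b − 8 + 5c)    [combine like terms]
= −702a^3 + 936a^2b + 936a^2 − 585a^2c + 1548a^2b − 2064ab^2 − 2064ab + 1290abc + 210ab^2 − 280b^3 − 280b^2 + 175b^2c + 720a^2 − 960ab − 960a + 600ac − 1680ab + 2240b^2 + 2240b − 1400bc + 162a^4 − 216a^3b − 216a^3 + 135a^3c − 324a^3b + 432a^2b^2 + 432a^2b − 270a^2bc − 126a^2b^2 + 168ab^3 + 168ab^2 − 105ab^2c    [distributive law]
= −918a^3 + 2916a^2b + 1656a^2 − 585a^2c − 1686ab^2 − 4704ab + 1290abc − 280b^3 + 1960b^2 + 175b^2c − 960a + 600ac + 2240b − 1400bc + 162a^4 − 540a^3b + 135a^3c + 306a^2b^2 − 270a^2bc + 168ab^3 − 105ab^2c    [combine like terms]

−918a^3 + 2916a^2b + 1656a^2 − 585a^2c − 1686ab^2 − 4704ab + 1290abc − 280b^3 + 1960b^2 + 175b^2c − 960a + 600ac + 2240b − 1400bc + 162a^4 − 540a^3b + 135a^3c + 306a^2b^2 − 270a^2bc + 168ab^3 − 105ab^2c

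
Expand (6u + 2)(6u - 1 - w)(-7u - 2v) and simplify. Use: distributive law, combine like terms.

(6u + 2)(6u - 1 - w)(-7u - 2v)
= (36u^2 - 6u - 6uw + 12u - 2 - 2w)(-7u - 2v)    [distributive law]
= (36u^2 + 6u - 6uw - 2 - 2w)(-7u - 2v)    [combine like terms]
= -252u^3 - 72u^2v - 42u^2 - 12uv + 42u^2w + 12uvw + 14u + 4v + 14uw + 4vw    [distributive law]

-252u^3 - 72u^2v - 42u^2 - 12uv + 42u^2w + 12uvw + 14u + 4v + 14uw + 4vw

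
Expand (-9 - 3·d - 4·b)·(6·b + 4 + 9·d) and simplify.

(-9 - 3·d - 4·b)·(6·b + 4 + 9·d)
= -54·b - 36 - 81·d - 18·b·d - 12·d - 27·d² - 24·b² - 16·b - 36·b·d    [distributive law]
= -70·b - 36 - 93·d - 54·b·d - 27·d² - 24·b²    [combine like terms]

-70·b - 36 - 93·d - 54·b·d - 27·d² - 24·b²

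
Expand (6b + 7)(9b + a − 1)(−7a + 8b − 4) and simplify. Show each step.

(6b + 7)(9b + a − 1)(−7a + 8b − 4)
= (54b^2 + 6ab − 6b + 63b + 7a − 7)(−7a + 8b − 4)    [distributive law]
= (54b^2 + 6ab + 57b + 7a − 7)(−7a + 8b − 4)    [combine like terms]
= −378ab^2 + 432b^3 − 216b^2 − 42a^2b + 48ab^2 − 24ab − 399ab + 456b^2 − 228b − 49a^2 + 56ab − 28a + 49a − 56b + 28    [distributive law]
= −330ab^2 + 432b^3 + 240b^2 − 42a^2b − 367ab − 284b − 49a^2 + 21a + 28    [combine like terms]

−330ab^2 + 432b^3 + 240b^2 − 42a^2b − 367ab − 284b − 49a^2 + 21a + 28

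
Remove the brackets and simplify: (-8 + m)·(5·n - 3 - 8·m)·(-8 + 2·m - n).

(-8 + m)·(5·n - 3 - 8·m)·(-8 + 2·m - n)
= (-40·n + 24 + 64·m + 5·m·n - 3·m - 8·m²)·(-8 + 2·m - n)    [distributive law]
= (-40·n + 24 + 61·m + 5·m·n - 8·m²)·(-8 + 2·m - n)    [combine like terms]
= 320·n - 80·m·n + 40·n² - 192 + 48·m - 24·n - 488·m + 122·m² - 61·m·n - 40·m·n + 10·m²·n - 5·m·n² + 64·m² - 16·m³ + 8·m²·n    [distributive law]
= 296·n - 181·m·n + 40·n² - 192 - 440·m + 186·m² + 18·m²·n - 5·m·n² - 16·m³    [combine like terms]

296·n - 181·m·n + 40·n² - 192 - 440·m + 186·m² + 18·m²·n - 5·m·n² - 16·m³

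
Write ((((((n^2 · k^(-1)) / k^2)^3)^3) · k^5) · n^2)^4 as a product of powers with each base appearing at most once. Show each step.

k^(-88)n^80

((((((n^2 · k^(-1)) / k^2)^3)^3) · k^5) · n^2)^4
= ((((((n^2 · k^(-1)) / k^2)^3)^3) · k^5)^4) · ((n^2)^4)    [power of a product]
= ((((((n^2 · k^(-1)) / k^2)^3)^3)^4) · ((k^5)^4)) · ((n^2)^4)    [power of a product]
= (((((n^2 · k^(-1)) / k^2)^3)^12) · ((k^5)^4)) · ((n^2)^4)    [power of a power]
= ((((n^2 · k^(-1)) / k^2)^36) · ((k^5)^4)) · ((n^2)^4)    [power of a power]
= ((((n^2 · k^(-1))^36) / ((k^2)^36)) · ((k^5)^4)) · ((n^2)^4)    [power of a quotient]
= (((((n^2)^36) · ((k^(-1))^36)) / ((k^2)^36)) · ((k^5)^4)) · ((n^2)^4)    [power of a product]
= (((n^72 · ((k^(-1))^36)) / ((k^2)^36)) · ((k^5)^4)) · ((n^2)^4)    [power of a power]
= (((n^72 · k^(-36)) / ((k^2)^36)) · ((k^5)^4)) · ((n^2)^4)    [power of a power]
= (((n^72 · k^(-36)) / k^72) · ((k^5)^4)) · ((n^2)^4)    [power of a power]
= (((n^72 · k^(-36)) / k^72) · k^20) · ((n^2)^4)    [power of a power]
= (((n^72 · k^(-36)) / k^72) · k^20) · n^8    [power of a power]
= k^(-88)n^80    [quotient of powers; product of powers]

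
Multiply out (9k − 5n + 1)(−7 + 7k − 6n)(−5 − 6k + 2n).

322k + 21k^2 + 159kn − 378k^3 + 660k^2n − 358kn^2 − 159n − 92n^2 + 60n^3 + 35

(9k − 5n + 1)(−7 + 7k − 6n)(−5 − 6k + 2n)
= (−63k + 63k^2 − 54kn + 35n − 35kn + 30n^2 − 7 + 7k − 6n)(−5 − 6k + 2n)    [distributive law]
= (−56k + 63k^2 − 89kn + 29n + 30n^2 − 7)(−5 − 6k + 2n)    [combine like terms]
= 280k + 336k^2 − 112kn − 315k^2 − 378k^3 + 126k^2n + 445kn + 534k^2n − 178kn^2 − 145n − 174kn + 58n^2 − 150n^2 − 180kn^2 + 60n^3 + 35 + 42k − 14n    [distributive law]
= 322k + 21k^2 + 159kn − 378k^3 + 660k^2n − 358kn^2 − 159n − 92n^2 + 60n^3 + 35    [combine like terms]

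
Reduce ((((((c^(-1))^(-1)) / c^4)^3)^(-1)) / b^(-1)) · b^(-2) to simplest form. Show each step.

((((((c^(-1))^(-1)) / c^4)^3)^(-1)) / b^(-1)) · b^(-2)
= (((((c^(-1))^(-1)) / c^4)^(-3)) / b^(-1)) · b^(-2)    [power of a power]
= (((((c^(-1))^(-1))^(-3)) / ((c^4)^(-3))) / b^(-1)) · b^(-2)    [power of a quotient]
= ((((c^(-1))^3) / ((c^4)^(-3))) / b^(-1)) · b^(-2)    [power of a power]
= ((c^(-3) / ((c^4)^(-3))) / b^(-1)) · b^(-2)    [power of a power]
= ((c^(-3) / c^(-12)) / b^(-1)) · b^(-2)    [power of a power]
= (c^9 / b^(-1)) · b^(-2)    [quotient of powers]
= b^(-1)·c^9    [quotient of powers]

b^(-1)·c^9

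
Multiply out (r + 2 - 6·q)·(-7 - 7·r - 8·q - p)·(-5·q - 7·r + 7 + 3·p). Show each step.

(r + 2 - 6·q)·(-7 - 7·r - 8·q - p)·(-5·q - 7·r + 7 + 3·p)
= (-7·r - 7·r^2 - 8·q·r - p·r - 14 - 14·r - 16·q - 2·p + 42·q + 42·q·r + 48·q^2 + 6·p·q)·(-5·q - 7·r + 7 + 3·p)    [distributive law]
= (-21·r - 7·r^2 + 34·q·r - p·r - 14 + 26·q - 2·p + 48·q^2 + 6·p·q)·(-5·q - 7·r + 7 + 3·p)    [combine like terms]
= 105·q·r + 147·r^2 - 147·r - 63·p·r + 35·q·r^2 + 49·r^3 - 49·r^2 - 21·p·r^2 - 170·q^2·r - 238·q·r^2 + 238·q·r + 102·p·q·r + 5·p·q·r + 7·p·r^2 - 7·p·r - 3·p^2·r + 70·q + 98·r - 98 - 42·p - 130·q^2 - 182·q·r + 182·q + 78·p·q + 10·p·q + 14·p·r - 14·p - 6·p^2 - 240·q^3 - 336·q^2·r + 336·q^2 + 144·p·q^2 - 30·p·q^2 - 42·p·q·r + 42·p·q + 18·p^2·q    [distributive law]
= 161·q·r + 98·r^2 - 49·r - 56·p·r - 203·q·r^2 + 49·r^3 - 14·p·r^2 - 506·q^2·r + 65·p·q·r - 3·p^2·r + 252·q - 98 - 56·p + 206·q^2 + 130·p·q - 6·p^2 - 240·q^3 + 114·p·q^2 + 18·p^2·q    [combine like terms]

161·q·r + 98·r^2 - 49·r - 56·p·r - 203·q·r^2 + 49·r^3 - 14·p·r^2 - 506·q^2·r + 65·p·q·r - 3·p^2·r + 252·q - 98 - 56·p + 206·q^2 + 130·p·q - 6·p^2 - 240·q^3 + 114·p·q^2 + 18·p^2·q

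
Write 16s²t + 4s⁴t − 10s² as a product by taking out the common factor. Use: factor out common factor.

2s²(8t + 2s²t − 5)

16s²t + 4s⁴t − 10s²
= 2(8s²t + 2s⁴t − 5s²)    [factor out 2]
= 2s²(8t + 2s²t − 5)    [factor out s²]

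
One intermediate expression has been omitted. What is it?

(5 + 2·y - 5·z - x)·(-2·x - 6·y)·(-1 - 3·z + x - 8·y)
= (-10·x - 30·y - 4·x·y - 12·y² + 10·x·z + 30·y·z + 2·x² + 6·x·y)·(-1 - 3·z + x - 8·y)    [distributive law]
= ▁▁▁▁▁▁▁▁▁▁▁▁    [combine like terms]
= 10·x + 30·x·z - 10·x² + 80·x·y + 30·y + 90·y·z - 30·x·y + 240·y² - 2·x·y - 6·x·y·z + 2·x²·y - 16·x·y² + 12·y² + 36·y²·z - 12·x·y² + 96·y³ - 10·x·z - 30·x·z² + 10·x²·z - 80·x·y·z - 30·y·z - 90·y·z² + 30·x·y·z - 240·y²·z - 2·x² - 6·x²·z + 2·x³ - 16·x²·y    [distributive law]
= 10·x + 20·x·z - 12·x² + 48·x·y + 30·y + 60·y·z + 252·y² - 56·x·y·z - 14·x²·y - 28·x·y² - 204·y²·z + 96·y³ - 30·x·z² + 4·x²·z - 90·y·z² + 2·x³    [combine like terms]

By combine like terms:

(-10·x - 30·y + 2·x·y - 12·y² + 10·x·z + 30·y·z + 2·x²)·(-1 - 3·z + x - 8·y)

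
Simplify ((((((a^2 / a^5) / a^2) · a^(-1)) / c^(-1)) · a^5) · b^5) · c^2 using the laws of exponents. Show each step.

a^(-1)·b^5·c^3

((((((a^2 / a^5) / a^2) · a^(-1)) / c^(-1)) · a^5) · b^5) · c^2
= (((((a^(-3) / a^2) · a^(-1)) / c^(-1)) · a^5) · b^5) · c^2    [quotient of powers]
= ((((a^(-5) · a^(-1)) / c^(-1)) · a^5) · b^5) · c^2    [quotient of powers]
= (((a^(-6) / c^(-1)) · a^5) · b^5) · c^2    [product of powers]
= a^(-1)·b^5·c^3    [quotient of powers; product of powers]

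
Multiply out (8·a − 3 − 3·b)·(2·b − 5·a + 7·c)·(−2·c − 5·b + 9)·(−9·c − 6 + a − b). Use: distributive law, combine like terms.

(8·a − 3 − 3·b)·(2·b − 5·a + 7·c)·(−2·c − 5·b + 9)·(−9·c − 6 + a − b)
= (16·a·b − 40·a² + 56·a·c − 6·b + 15·a − 21·c − 6·b² + 15·a·b − 21·b·c)·(−2·c − 5·b + 9)·(−9·c − 6 + a − b)    [distributive law]
= (31·a·b − 40·a² + 56·a·c − 6·b + 15·a − 21·c − 6·b² − 21·b·c)·(−2·c − 5·b + 9)·(−9·c − 6 + a − b)    [combine like terms]
= (−62·a·b·c − 155·a·b² + 279·a·b + 80·a²·c + 200·a²·b − 360·a² − 112·a·c² − 280·a·b·c + 504·a·c + 12·b·c + 30·b² − 54·b − 30·a·c − 75·a·b + 135·a + 42·c² + 105·b·c − 189·c + 12·b²·c + 30·b³ − 54·b² + 42·b·c² + 105·b²·c − 189·b·c)·(−9·c − 6 + a − b)    [distributive law]
= (−342·a·b·c − 155·a·b² + 204·a·b + 80·a²·c + 200·a²·b − 360·a² − 112·a·c² + 474·a·c − 72·b·c − 24·b² − 54·b + 135·a + 42·c² − 189·c + 117·b²·c + 30·b³ + 42·b·c²)·(−9·c − 6 + a − b)    [combine like terms]
= 3078·a·b·c² + 2052·a·b·c − 342·a²·b·c + 342·a·b²·c + 1395·a·b²·c + 930·a·b² − 155·a²·b² + 155·a·b³ − 1836·a·b·c − 1224·a·b + 204·a²·b − 204·a·b² − 720·a²·c² − 480·a²·c + 80·a³·c − 80·a²·b·c − 1800·a²·b·c − 1200·a²·b + 200·a³·b − 200·a²·b² + 3240·a²·c + 2160·a² − 360·a³ + 360·a²·b + 1008·a·c³ + 672·a·c² − 112·a²·c² + 112·a·b·c² − 4266·a·c² − 2844·a·c + 474·a²·c − 474·a·b·c + 648·b·c² + 432·b·c − 72·a·b·c + 72·b²·c + 216·b²·c + 144·b² − 24·a·b² + 24·b³ + 486·b·c + 324·b − 54·a·b + 54·b² − 1215·a·c − 810·a + 135·a² − 135·a·b − 378·c³ − 252·c² + 42·a·c² − 42·b·c² + 1701·c² + 1134·c − 189·a·c + 189·b·c − 1053·b²·c² − 702·b²·c + 117·a·b²·c − 117·b³·c − 270·b³·c − 180·b³ + 30·a·b³ − 30·b⁴ − 378·b·c³ − 252·b·c² + 42·a·b·c² − 42·b²·c²    [distributive law]
= 3232·a·b·c² − 330·a·b·c − 2222·a²·b·c + 1854·a·b²·c + 702·a·b² − 355·a²·b² + 185·a·b³ − 1413·a·b − 636·a²·b − 832·a²·c² + 3234·a²·c + 80·a³·c + 200·a³·b + 2295·a² − 360·a³ + 1008·a·c³ − 3552·a·c² − 4248·a·c + 354·b·c² + 1107·b·c − 414·b²·c + 198·b² − 156·b³ + 324·b − 810·a − 378·c³ + 1449·c² + 1134·c − 1095·b²·c² − 387·b³·c − 30·b⁴ − 378·b·c³    [combine like terms]

3232·a·b·c² − 330·a·b·c − 2222·a²·b·c + 1854·a·b²·c + 702·a·b² − 355·a²·b² + 185·a·b³ − 1413·a·b − 636·a²·b − 832·a²·c² + 3234·a²·c + 80·a³·c + 200·a³·b + 2295·a² − 360·a³ + 1008·a·c³ − 3552·a·c² − 4248·a·c + 354·b·c² + 1107·b·c − 414·b²·c + 198·b² − 156·b³ + 324·b − 810·a − 378·c³ + 1449·c² + 1134·c − 1095·b²·c² − 387·b³·c − 30·b⁴ − 378·b·c³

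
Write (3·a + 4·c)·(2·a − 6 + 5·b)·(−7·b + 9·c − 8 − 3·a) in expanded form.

−87·a^2·b + 30·a^2·c + 6·a^2 − 18·a^3 + 6·a·b − 154·a·c + 144·a − 105·a·b^2 + 19·a·b·c + 72·a·c^2 + 8·b·c − 216·c^2 + 192·c − 140·b^2·c + 180·b·c^2

(3·a + 4·c)·(2·a − 6 + 5·b)·(−7·b + 9·c − 8 − 3·a)
= (6·a^2 − 18·a + 15·a·b + 8·a·c − 24·c + 20·b·c)·(−7·b + 9·c − 8 − 3·a)    [distributive law]
= −42·a^2·b + 54·a^2·c − 48·a^2 − 18·a^3 + 126·a·b − 162·a·c + 144·a + 54·a^2 − 105·a·b^2 + 135·a·b·c − 120·a·b − 45·a^2·b − 56·a·b·c + 72·a·c^2 − 64·a·c − 24·a^2·c + 168·b·c − 216·c^2 + 192·c + 72·a·c − 140·b^2·c + 180·b·c^2 − 160·b·c − 60·a·b·c    [distributive law]
= −87·a^2·b + 30·a^2·c + 6·a^2 − 18·a^3 + 6·a·b − 154·a·c + 144·a − 105·a·b^2 + 19·a·b·c + 72·a·c^2 + 8·b·c − 216·c^2 + 192·c − 140·b^2·c + 180·b·c^2    [combine like terms]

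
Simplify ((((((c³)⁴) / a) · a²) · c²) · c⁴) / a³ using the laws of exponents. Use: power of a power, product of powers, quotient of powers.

((((((c³)⁴) / a) · a²) · c²) · c⁴) / a³
= ((((c¹² / a) · a²) · c²) · c⁴) / a³    [power of a power]
= a⁻²c¹⁸    [quotient of powers; product of powers]

a⁻²c¹⁸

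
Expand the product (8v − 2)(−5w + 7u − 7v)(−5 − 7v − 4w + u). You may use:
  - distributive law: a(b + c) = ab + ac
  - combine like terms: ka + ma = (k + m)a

74vw + 504v^2w + 160vw^2 − 264uvw − 168uv − 448uv^2 + 56u^2v + 182v^2 + 392v^3 − 50w − 40w^2 + 66uw + 70u − 14u^2 − 70v

(8v − 2)(−5w + 7u − 7v)(−5 − 7v − 4w + u)
= (−40vw + 56uv − 56v^2 + 10w − 14u + 14v)(−5 − 7v − 4w + u)    [distributive law]
= 200vw + 280v^2w + 160vw^2 − 40uvw − 280uv − 392uv^2 − 224uvw + 56u^2v + 280v^2 + 392v^3 + 224v^2w − 56uv^2 − 50w − 70vw − 40w^2 + 10uw + 70u + 98uv + 56uw − 14u^2 − 70v − 98v^2 − 56vw + 14uv    [distributive law]
= 74vw + 504v^2w + 160vw^2 − 264uvw − 168uv − 448uv^2 + 56u^2v + 182v^2 + 392v^3 − 50w − 40w^2 + 66uw + 70u − 14u^2 − 70v    [combine like terms]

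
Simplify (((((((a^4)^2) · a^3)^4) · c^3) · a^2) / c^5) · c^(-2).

(((((((a^4)^2) · a^3)^4) · c^3) · a^2) / c^5) · c^(-2)
= (((((((a^4)^2)^4) · ((a^3)^4)) · c^3) · a^2) / c^5) · c^(-2)    [power of a product]
= ((((((a^4)^8) · ((a^3)^4)) · c^3) · a^2) / c^5) · c^(-2)    [power of a power]
= ((((a^32 · ((a^3)^4)) · c^3) · a^2) / c^5) · c^(-2)    [power of a power]
= ((((a^32 · a^12) · c^3) · a^2) / c^5) · c^(-2)    [power of a power]
= (((a^44 · c^3) · a^2) / c^5) · c^(-2)    [product of powers]
= a^46c^(-4)    [quotient of powers; product of powers]

a^46c^(-4)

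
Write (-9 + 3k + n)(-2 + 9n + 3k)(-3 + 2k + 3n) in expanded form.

-54 + 135k + 303n - 355kn - 276n^2 - 93k^2 + 87k^2n + 108kn^2 + 18k^3 + 27n^3

(-9 + 3k + n)(-2 + 9n + 3k)(-3 + 2k + 3n)
= (18 - 81n - 27k - 6k + 27kn + 9k^2 - 2n + 9n^2 + 3kn)(-3 + 2k + 3n)    [distributive law]
= (18 - 83n - 33k + 30kn + 9k^2 + 9n^2)(-3 + 2k + 3n)    [combine like terms]
= -54 + 36k + 54n + 249n - 166kn - 249n^2 + 99k - 66k^2 - 99kn - 90kn + 60k^2n + 90kn^2 - 27k^2 + 18k^3 + 27k^2n - 27n^2 + 18kn^2 + 27n^3    [distributive law]
= -54 + 135k + 303n - 355kn - 276n^2 - 93k^2 + 87k^2n + 108kn^2 + 18k^3 + 27n^3    [combine like terms]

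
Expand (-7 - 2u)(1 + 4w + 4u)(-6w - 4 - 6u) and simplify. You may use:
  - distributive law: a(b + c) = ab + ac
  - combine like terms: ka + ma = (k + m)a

(-7 - 2u)(1 + 4w + 4u)(-6w - 4 - 6u)
= (-7 - 28w - 28u - 2u - 8uw - 8u^2)(-6w - 4 - 6u)    [distributive law]
= (-7 - 28w - 30u - 8uw - 8u^2)(-6w - 4 - 6u)    [combine like terms]
= 42w + 28 + 42u + 168w^2 + 112w + 168uw + 180uw + 120u + 180u^2 + 48uw^2 + 32uw + 48u^2w + 48u^2w + 32u^2 + 48u^3    [distributive law]
= 154w + 28 + 162u + 168w^2 + 380uw + 212u^2 + 48uw^2 + 96u^2w + 48u^3    [combine like terms]

154w + 28 + 162u + 168w^2 + 380uw + 212u^2 + 48uw^2 + 96u^2w + 48u^3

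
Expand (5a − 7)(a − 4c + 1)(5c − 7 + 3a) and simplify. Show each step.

−35a²c − 41a² + 15a³ − 100ac² + 214ac − 7a + 140c² − 231c + 49

(5a − 7)(a − 4c + 1)(5c − 7 + 3a)
= (5a² − 20ac + 5a − 7a + 28c − 7)(5c − 7 + 3a)    [distributive law]
= (5a² − 20ac − 2a + 28c − 7)(5c − 7 + 3a)    [combine like terms]
= 25a²c − 35a² + 15a³ − 100ac² + 140ac − 60a²c − 10ac + 14a − 6a² + 140c² − 196c + 84ac − 35c + 49 − 21a    [distributive law]
= −35a²c − 41a² + 15a³ − 100ac² + 214ac − 7a + 140c² − 231c + 49    [combine like terms]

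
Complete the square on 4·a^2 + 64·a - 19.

4(a + 8)^2 - 275

4·a^2 + 64·a - 19
= 4(a^2 + 16·a) - 19    [factor out 4 from the a-terms]
= 4(a^2 + 16·a + 64 - 64) - 19    [add and subtract 64 inside the bracket]
= 4(a + 8)^2 - 256 - 19    [perfect-square identity]
= 4(a + 8)^2 - 275    [combine constants]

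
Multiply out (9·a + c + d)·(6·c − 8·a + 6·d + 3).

46·a·c − 72·a^2 + 46·a·d + 27·a + 6·c^2 + 12·c·d + 3·c + 6·d^2 + 3·d

(9·a + c + d)·(6·c − 8·a + 6·d + 3)
= 54·a·c − 72·a^2 + 54·a·d + 27·a + 6·c^2 − 8·a·c + 6·c·d + 3·c + 6·c·d − 8·a·d + 6·d^2 + 3·d    [distributive law]
= 46·a·c − 72·a^2 + 46·a·d + 27·a + 6·c^2 + 12·c·d + 3·c + 6·d^2 + 3·d    [combine like terms]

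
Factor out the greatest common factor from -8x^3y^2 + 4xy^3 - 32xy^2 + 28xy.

-8x^3y^2 + 4xy^3 - 32xy^2 + 28xy
= 4(-2x^3y^2 + xy^3 - 8xy^2 + 7xy)    [factor out 4]
= 4xy(-2x^2y + y^2 - 8y + 7)    [factor out xy]

4xy(-2x^2y + y^2 - 8y + 7)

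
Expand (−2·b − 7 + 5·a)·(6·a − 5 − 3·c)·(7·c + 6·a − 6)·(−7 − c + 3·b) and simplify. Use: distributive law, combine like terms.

(−2·b − 7 + 5·a)·(6·a − 5 − 3·c)·(7·c + 6·a − 6)·(−7 − c + 3·b)
= (−12·a·b + 10·b + 6·b·c − 42·a + 35 + 21·c + 30·a² − 25·a − 15·a·c)·(7·c + 6·a − 6)·(−7 − c + 3·b)    [distributive law]
= (−12·a·b + 10·b + 6·b·c − 67·a + 35 + 21·c + 30·a² − 15·a·c)·(7·c + 6·a − 6)·(−7 − c + 3·b)    [combine like terms]
= (−84·a·b·c − 72·a²·b + 72·a·b + 70·b·c + 60·a·b − 60·b + 42·b·c² + 36·a·b·c − 36·b·c − 469·a·c − 402·a² + 402·a + 245·c + 210·a − 210 + 147·c² + 126·a·c − 126·c + 210·a²·c + 180·a³ − 180·a² − 105·a·c² − 90·a²·c + 90·a·c)·(−7 − c + 3·b)    [distributive law]
= (−48·a·b·c − 72·a²·b + 132·a·b + 34·b·c − 60·b + 42·b·c² − 253·a·c − 582·a² + 612·a + 119·c − 210 + 147·c² + 120·a²·c + 180·a³ − 105·a·c²)·(−7 − c + 3·b)    [combine like terms]
= 336·a·b·c + 48·a·b·c² − 144·a·b²·c + 504·a²·b + 72·a²·b·c − 216·a²·b² − 924·a·b − 132·a·b·c + 396·a·b² − 238·b·c − 34·b·c² + 102·b²·c + 420·b + 60·b·c − 180·b² − 294·b·c² − 42·b·c³ + 126·b²·c² + 1771·a·c + 253·a·c² − 759·a·b·c + 4074·a² + 582·a²·c − 1746·a²·b − 4284·a − 612·a·c + 1836·a·b − 833·c − 119·c² + 357·b·c + 1470 + 210·c − 630·b − 1029·c² − 147·c³ + 441·b·c² − 840·a²·c − 120·a²·c² + 360·a²·b·c − 1260·a³ − 180·a³·c + 540·a³·b + 735·a·c² + 105·a·c³ − 315·a·b·c²    [distributive law]
= −555·a·b·c − 267·a·b·c² − 144·a·b²·c − 1242·a²·b + 432·a²·b·c − 216·a²·b² + 912·a·b + 396·a·b² + 179·b·c + 113·b·c² + 102·b²·c − 210·b − 180·b² − 42·b·c³ + 126·b²·c² + 1159·a·c + 988·a·c² + 4074·a² − 258·a²·c − 4284·a − 623·c − 1148·c² + 1470 − 147·c³ − 120·a²·c² − 1260·a³ − 180·a³·c + 540·a³·b + 105·a·c³    [combine like terms]

−555·a·b·c − 267·a·b·c² − 144·a·b²·c − 1242·a²·b + 432·a²·b·c − 216·a²·b² + 912·a·b + 396·a·b² + 179·b·c + 113·b·c² + 102·b²·c − 210·b − 180·b² − 42·b·c³ + 126·b²·c² + 1159·a·c + 988·a·c² + 4074·a² − 258·a²·c − 4284·a − 623·c − 1148·c² + 1470 − 147·c³ − 120·a²·c² − 1260·a³ − 180·a³·c + 540·a³·b + 105·a·c³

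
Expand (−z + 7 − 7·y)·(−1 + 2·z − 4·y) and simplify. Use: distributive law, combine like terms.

15·z − 2·z^2 − 10·y·z − 7 − 21·y + 28·y^2

(−z + 7 − 7·y)·(−1 + 2·z − 4·y)
= z − 2·z^2 + 4·y·z − 7 + 14·z − 28·y + 7·y − 14·y·z + 28·y^2    [distributive law]
= 15·z − 2·z^2 − 10·y·z − 7 − 21·y + 28·y^2    [combine like terms]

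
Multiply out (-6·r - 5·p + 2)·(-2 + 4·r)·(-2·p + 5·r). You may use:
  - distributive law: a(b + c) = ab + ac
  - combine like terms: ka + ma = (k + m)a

(-6·r - 5·p + 2)·(-2 + 4·r)·(-2·p + 5·r)
= (12·r - 24·r^2 + 10·p - 20·p·r - 4 + 8·r)·(-2·p + 5·r)    [distributive law]
= (20·r - 24·r^2 + 10·p - 20·p·r - 4)·(-2·p + 5·r)    [combine like terms]
= -40·p·r + 100·r^2 + 48·p·r^2 - 120·r^3 - 20·p^2 + 50·p·r + 40·p^2·r - 100·p·r^2 + 8·p - 20·r    [distributive law]
= 10·p·r + 100·r^2 - 52·p·r^2 - 120·r^3 - 20·p^2 + 40·p^2·r + 8·p - 20·r    [combine like terms]

10·p·r + 100·r^2 - 52·p·r^2 - 120·r^3 - 20·p^2 + 40·p^2·r + 8·p - 20·r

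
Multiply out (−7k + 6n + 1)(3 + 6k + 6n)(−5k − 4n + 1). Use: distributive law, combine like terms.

33k^2 − 66kn − 30k + 210k^3 + 198k^2n − 156kn^2 − 60n^2 + 12n − 144n^3 + 3

(−7k + 6n + 1)(3 + 6k + 6n)(−5k − 4n + 1)
= (−21k − 42k^2 − 42kn + 18n + 36kn + 36n^2 + 3 + 6k + 6n)(−5k − 4n + 1)    [distributive law]
= (−15k − 42k^2 − 6kn + 24n + 36n^2 + 3)(−5k − 4n + 1)    [combine like terms]
= 75k^2 + 60kn − 15k + 210k^3 + 168k^2n − 42k^2 + 30k^2n + 24kn^2 − 6kn − 120kn − 96n^2 + 24n − 180kn^2 − 144n^3 + 36n^2 − 15k − 12n + 3    [distributive law]
= 33k^2 − 66kn − 30k + 210k^3 + 198k^2n − 156kn^2 − 60n^2 + 12n − 144n^3 + 3    [combine like terms]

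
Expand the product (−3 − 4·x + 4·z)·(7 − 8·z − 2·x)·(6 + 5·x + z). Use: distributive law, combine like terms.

(−3 − 4·x + 4·z)·(7 − 8·z − 2·x)·(6 + 5·x + z)
= (−21 + 24·z + 6·x − 28·x + 32·x·z + 8·x^2 + 28·z − 32·z^2 − 8·x·z)·(6 + 5·x + z)    [distributive law]
= (−21 + 52·z − 22·x + 24·x·z + 8·x^2 − 32·z^2)·(6 + 5·x + z)    [combine like terms]
= −126 − 105·x − 21·z + 312·z + 260·x·z + 52·z^2 − 132·x − 110·x^2 − 22·x·z + 144·x·z + 120·x^2·z + 24·x·z^2 + 48·x^2 + 40·x^3 + 8·x^2·z − 192·z^2 − 160·x·z^2 − 32·z^3    [distributive law]
= −126 − 237·x + 291·z + 382·x·z − 140·z^2 − 62·x^2 + 128·x^2·z − 136·x·z^2 + 40·x^3 − 32·z^3    [combine like terms]

−126 − 237·x + 291·z + 382·x·z − 140·z^2 − 62·x^2 + 128·x^2·z − 136·x·z^2 + 40·x^3 − 32·z^3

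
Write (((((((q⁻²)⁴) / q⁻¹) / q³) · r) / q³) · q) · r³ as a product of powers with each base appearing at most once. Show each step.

q⁻¹²r⁴

(((((((q⁻²)⁴) / q⁻¹) / q³) · r) / q³) · q) · r³
= (((((q⁻⁸ / q⁻¹) / q³) · r) / q³) · q) · r³    [power of a power]
= ((((q⁻⁷ / q³) · r) / q³) · q) · r³    [quotient of powers]
= (((q⁻¹⁰ · r) / q³) · q) · r³    [quotient of powers]
= q⁻¹²r⁴    [quotient of powers; product of powers]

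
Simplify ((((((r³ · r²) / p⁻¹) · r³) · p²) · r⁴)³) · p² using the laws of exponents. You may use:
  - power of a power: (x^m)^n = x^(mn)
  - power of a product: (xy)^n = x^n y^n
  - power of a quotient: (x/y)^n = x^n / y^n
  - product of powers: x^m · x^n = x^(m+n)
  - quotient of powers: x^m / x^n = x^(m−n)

((((((r³ · r²) / p⁻¹) · r³) · p²) · r⁴)³) · p²
= ((((((r³ · r²) / p⁻¹) · r³) · p²)³) · ((r⁴)³)) · p²    [power of a product]
= ((((((r³ · r²) / p⁻¹) · r³)³) · ((p²)³)) · ((r⁴)³)) · p²    [power of a product]
= ((((((r³ · r²) / p⁻¹)³) · ((r³)³)) · ((p²)³)) · ((r⁴)³)) · p²    [power of a product]
= ((((((r³ · r²)³) / ((p⁻¹)³)) · ((r³)³)) · ((p²)³)) · ((r⁴)³)) · p²    [power of a quotient]
= (((((((r³)³) · ((r²)³)) / ((p⁻¹)³)) · ((r³)³)) · ((p²)³)) · ((r⁴)³)) · p²    [power of a product]
= (((((r⁹ · ((r²)³)) / ((p⁻¹)³)) · ((r³)³)) · ((p²)³)) · ((r⁴)³)) · p²    [power of a power]
= (((((r⁹ · r⁶) / ((p⁻¹)³)) · ((r³)³)) · ((p²)³)) · ((r⁴)³)) · p²    [power of a power]
= ((((r¹⁵ / ((p⁻¹)³)) · ((r³)³)) · ((p²)³)) · ((r⁴)³)) · p²    [product of powers]
= ((((r¹⁵ / p⁻³) · ((r³)³)) · ((p²)³)) · ((r⁴)³)) · p²    [power of a power]
= ((((r¹⁵ / p⁻³) · r⁹) · ((p²)³)) · ((r⁴)³)) · p²    [power of a power]
= ((((r¹⁵ / p⁻³) · r⁹) · p⁶) · ((r⁴)³)) · p²    [power of a power]
= ((((r¹⁵ / p⁻³) · r⁹) · p⁶) · r¹²) · p²    [power of a power]
= p¹¹·r³⁶    [quotient of powers; product of powers]

p¹¹·r³⁶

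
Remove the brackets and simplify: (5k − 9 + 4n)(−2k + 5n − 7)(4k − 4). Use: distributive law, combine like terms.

−40k³ − 28k² + 68k²n − 360kn + 320k + 292n − 252 + 80kn² − 80n²

(5k − 9 + 4n)(−2k + 5n − 7)(4k − 4)
= (−10k² + 25kn − 35k + 18k − 45n + 63 − 8kn + 20n² − 28n)(4k − 4)    [distributive law]
= (−10k² + 17kn − 17k − 73n + 63 + 20n²)(4k − 4)    [combine like terms]
= −40k³ + 40k² + 68k²n − 68kn − 68k² + 68k − 292kn + 292n + 252k − 252 + 80kn² − 80n²    [distributive law]
= −40k³ − 28k² + 68k²n − 360kn + 320k + 292n − 252 + 80kn² − 80n²    [combine like terms]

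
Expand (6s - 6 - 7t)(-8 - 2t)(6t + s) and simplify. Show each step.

(6s - 6 - 7t)(-8 - 2t)(6t + s)
= (-48s - 12st + 48 + 12t + 56t + 14t^2)(6t + s)    [distributive law]
= (-48s - 12st + 48 + 68t + 14t^2)(6t + s)    [combine like terms]
= -288st - 48s^2 - 72st^2 - 12s^2t + 288t + 48s + 408t^2 + 68st + 84t^3 + 14st^2    [distributive law]
= -220st - 48s^2 - 58st^2 - 12s^2t + 288t + 48s + 408t^2 + 84t^3    [combine like terms]

-220st - 48s^2 - 58st^2 - 12s^2t + 288t + 48s + 408t^2 + 84t^3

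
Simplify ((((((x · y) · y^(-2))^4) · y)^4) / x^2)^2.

((((((x · y) · y^(-2))^4) · y)^4) / x^2)^2
= ((((((x · y) · y^(-2))^4) · y)^4)^2) / ((x^2)^2)    [power of a quotient]
= (((((x · y) · y^(-2))^4) · y)^8) / ((x^2)^2)    [power of a power]
= (((((x · y) · y^(-2))^4)^8) · (y^8)) / ((x^2)^2)    [power of a product]
= ((((x · y) · y^(-2))^32) · (y^8)) / ((x^2)^2)    [power of a power]
= ((((x · y)^32) · ((y^(-2))^32)) · (y^8)) / ((x^2)^2)    [power of a product]
= ((((x^32) · (y^32)) · ((y^(-2))^32)) · (y^8)) / ((x^2)^2)    [power of a product]
= (((x^32 · y^32) · y^(-64)) · (y^8)) / ((x^2)^2)    [power of a power]
= (((x^32 · y^32) · y^(-64)) · y^8) / x^4    [power of a power]
= x^28y^(-24)    [quotient of powers; product of powers]

x^28y^(-24)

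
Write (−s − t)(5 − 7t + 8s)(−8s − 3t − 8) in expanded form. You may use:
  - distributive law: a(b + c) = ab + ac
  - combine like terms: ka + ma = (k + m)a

104s² + 63st + 40s + 32s²t − 53st² + 64s³ − 41t² + 40t − 21t³

(−s − t)(5 − 7t + 8s)(−8s − 3t − 8)
= (−5s + 7st − 8s² − 5t + 7t² − 8st)(−8s − 3t − 8)    [distributive law]
= (−5s − st − 8s² − 5t + 7t²)(−8s − 3t − 8)    [combine like terms]
= 40s² + 15st + 40s + 8s²t + 3st² + 8st + 64s³ + 24s²t + 64s² + 40st + 15t² + 40t − 56st² − 21t³ − 56t²    [distributive law]
= 104s² + 63st + 40s + 32s²t − 53st² + 64s³ − 41t² + 40t − 21t³    [combine like terms]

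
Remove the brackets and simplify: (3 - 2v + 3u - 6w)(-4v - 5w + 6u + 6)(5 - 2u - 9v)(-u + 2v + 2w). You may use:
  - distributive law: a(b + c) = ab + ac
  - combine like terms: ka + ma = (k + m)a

(3 - 2v + 3u - 6w)(-4v - 5w + 6u + 6)(5 - 2u - 9v)(-u + 2v + 2w)
= (-12v - 15w + 18u + 18 + 8v^2 + 10vw - 12uv - 12v - 12uv - 15uw + 18u^2 + 18u + 24vw + 30w^2 - 36uw - 36w)(5 - 2u - 9v)(-u + 2v + 2w)    [distributive law]
= (-24v - 51w + 36u + 18 + 8v^2 + 34vw - 24uv - 51uw + 18u^2 + 30w^2)(5 - 2u - 9v)(-u + 2v + 2w)    [combine like terms]
= (-120v + 48uv + 216v^2 - 255w + 102uw + 459vw + 180u - 72u^2 - 324uv + 90 - 36u - 162v + 40v^2 - 16uv^2 - 72v^3 + 170vw - 68uvw - 306v^2w - 120uv + 48u^2v + 216uv^2 - 255uw + 102u^2w + 459uvw + 90u^2 - 36u^3 - 162u^2v + 150w^2 - 60uw^2 - 270vw^2)(-u + 2v + 2w)    [distributive law]
= (-282v - 396uv + 256v^2 - 255w - 153uw + 629vw + 144u + 18u^2 + 90 + 200uv^2 - 72v^3 + 391uvw - 306v^2w - 114u^2v + 102u^2w - 36u^3 + 150w^2 - 60uw^2 - 270vw^2)(-u + 2v + 2w)    [combine like terms]
= 282uv - 564v^2 - 564vw + 396u^2v - 792uv^2 - 792uvw - 256uv^2 + 512v^3 + 512v^2w + 255uw - 510vw - 510w^2 + 153u^2w - 306uvw - 306uw^2 - 629uvw + 1258v^2w + 1258vw^2 - 144u^2 + 288uv + 288uw - 18u^3 + 36u^2v + 36u^2w - 90u + 180v + 180w - 200u^2v^2 + 400uv^3 + 400uv^2w + 72uv^3 - 144v^4 - 144v^3w - 391u^2vw + 782uv^2w + 782uvw^2 + 306uv^2w - 612v^3w - 612v^2w^2 + 114u^3v - 228u^2v^2 - 228u^2vw - 102u^3w + 204u^2vw + 204u^2w^2 + 36u^4 - 72u^3v - 72u^3w - 150uw^2 + 300vw^2 + 300w^3 + 60u^2w^2 - 120uvw^2 - 120uw^3 + 270uvw^2 - 540v^2w^2 - 540vw^3    [distributive law]
= 570uv - 564v^2 - 1074vw + 432u^2v - 1048uv^2 - 1727uvw + 512v^3 + 1770v^2w + 543uw - 510w^2 + 189u^2w - 456uw^2 + 1558vw^2 - 144u^2 - 18u^3 - 90u + 180v + 180w - 428u^2v^2 + 472uv^3 + 1488uv^2w - 144v^4 - 756v^3w - 415u^2vw + 932uvw^2 - 1152v^2w^2 + 42u^3v - 174u^3w + 264u^2w^2 + 36u^4 + 300w^3 - 120uw^3 - 540vw^3    [combine like terms]

570uv - 564v^2 - 1074vw + 432u^2v - 1048uv^2 - 1727uvw + 512v^3 + 1770v^2w + 543uw - 510w^2 + 189u^2w - 456uw^2 + 1558vw^2 - 144u^2 - 18u^3 - 90u + 180v + 180w - 428u^2v^2 + 472uv^3 + 1488uv^2w - 144v^4 - 756v^3w - 415u^2vw + 932uvw^2 - 1152v^2w^2 + 42u^3v - 174u^3w + 264u^2w^2 + 36u^4 + 300w^3 - 120uw^3 - 540vw^3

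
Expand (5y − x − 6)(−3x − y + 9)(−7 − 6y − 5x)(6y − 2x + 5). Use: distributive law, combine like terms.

−179xy^2 + 286x^2y + 253xy + 594xy^3 + 94x^2y^2 − 194x^3y − 1476y^3 − 1553y^2 + 180y^4 + 2103y + 57x^3 − 744x^2 + 30x^4 + 279x + 1890

(5y − x − 6)(−3x − y + 9)(−7 − 6y − 5x)(6y − 2x + 5)
= (−15xy − 5y^2 + 45y + 3x^2 + xy − 9x + 18x + 6y − 54)(−7 − 6y − 5x)(6y − 2x + 5)    [distributive law]
= (−14xy − 5y^2 + 51y + 3x^2 + 9x − 54)(−7 − 6y − 5x)(6y − 2x + 5)    [combine like terms]
= (98xy + 84xy^2 + 70x^2y + 35y^2 + 30y^3 + 25xy^2 − 357y − 306y^2 − 255xy − 21x^2 − 18x^2y − 15x^3 − 63x − 54xy − 45x^2 + 378 + 324y + 270x)(6y − 2x + 5)    [distributive law]
= (−211xy + 109xy^2 + 52x^2y − 271y^2 + 30y^3 − 33y − 66x^2 − 15x^3 + 207x + 378)(6y − 2x + 5)    [combine like terms]
= −1266xy^2 + 422x^2y − 1055xy + 654xy^3 − 218x^2y^2 + 545xy^2 + 312x^2y^2 − 104x^3y + 260x^2y − 1626y^3 + 542xy^2 − 1355y^2 + 180y^4 − 60xy^3 + 150y^3 − 198y^2 + 66xy − 165y − 396x^2y + 132x^3 − 330x^2 − 90x^3y + 30x^4 − 75x^3 + 1242xy − 414x^2 + 1035x + 2268y − 756x + 1890    [distributive law]
= −179xy^2 + 286x^2y + 253xy + 594xy^3 + 94x^2y^2 − 194x^3y − 1476y^3 − 1553y^2 + 180y^4 + 2103y + 57x^3 − 744x^2 + 30x^4 + 279x + 1890    [combine like terms]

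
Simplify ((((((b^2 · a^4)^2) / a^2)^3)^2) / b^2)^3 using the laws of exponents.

((((((b^2 · a^4)^2) / a^2)^3)^2) / b^2)^3
= ((((((b^2 · a^4)^2) / a^2)^3)^2)^3) / ((b^2)^3)    [power of a quotient]
= (((((b^2 · a^4)^2) / a^2)^3)^6) / ((b^2)^3)    [power of a power]
= ((((b^2 · a^4)^2) / a^2)^18) / ((b^2)^3)    [power of a power]
= ((((b^2 · a^4)^2)^18) / ((a^2)^18)) / ((b^2)^3)    [power of a quotient]
= (((b^2 · a^4)^36) / ((a^2)^18)) / ((b^2)^3)    [power of a power]
= ((((b^2)^36) · ((a^4)^36)) / ((a^2)^18)) / ((b^2)^3)    [power of a product]
= ((b^72 · ((a^4)^36)) / ((a^2)^18)) / ((b^2)^3)    [power of a power]
= ((b^72 · a^144) / ((a^2)^18)) / ((b^2)^3)    [power of a power]
= ((b^72 · a^144) / a^36) / ((b^2)^3)    [power of a power]
= ((b^72 · a^144) / a^36) / b^6    [power of a power]
= a^108·b^66    [quotient of powers]

a^108·b^66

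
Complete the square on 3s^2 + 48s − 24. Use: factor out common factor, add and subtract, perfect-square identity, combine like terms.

3s^2 + 48s − 24
= 3(s^2 + 16s) − 24    [factor out 3 from the s-terms]
= 3(s^2 + 16s + 64 − 64) − 24    [add and subtract 64 inside the bracket]
= 3(s + 8)^2 − 192 − 24    [perfect-square identity]
= 3(s + 8)^2 − 216    [combine constants]

3(s + 8)^2 − 216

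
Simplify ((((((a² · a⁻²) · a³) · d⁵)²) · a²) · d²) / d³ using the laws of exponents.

((((((a² · a⁻²) · a³) · d⁵)²) · a²) · d²) / d³
= ((((((a² · a⁻²) · a³)²) · ((d⁵)²)) · a²) · d²) / d³    [power of a product]
= ((((((a² · a⁻²)²) · ((a³)²)) · ((d⁵)²)) · a²) · d²) / d³    [power of a product]
= (((((((a²)²) · ((a⁻²)²)) · ((a³)²)) · ((d⁵)²)) · a²) · d²) / d³    [power of a product]
= (((((a⁴ · ((a⁻²)²)) · ((a³)²)) · ((d⁵)²)) · a²) · d²) / d³    [power of a power]
= (((((a⁴ · a⁻⁴) · ((a³)²)) · ((d⁵)²)) · a²) · d²) / d³    [power of a power]
= ((((a⁰ · ((a³)²)) · ((d⁵)²)) · a²) · d²) / d³    [product of powers]
= ((((a⁰ · a⁶) · ((d⁵)²)) · a²) · d²) / d³    [power of a power]
= (((a⁶ · ((d⁵)²)) · a²) · d²) / d³    [product of powers]
= (((a⁶ · d¹⁰) · a²) · d²) / d³    [power of a power]
= a⁸d⁹    [quotient of powers; product of powers]

a⁸d⁹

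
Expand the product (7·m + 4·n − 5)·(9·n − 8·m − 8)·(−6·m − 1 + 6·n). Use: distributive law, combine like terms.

(7·m + 4·n − 5)·(9·n − 8·m − 8)·(−6·m − 1 + 6·n)
= (63·m·n − 56·m^2 − 56·m + 36·n^2 − 32·m·n − 32·n − 45·n + 40·m + 40)·(−6·m − 1 + 6·n)    [distributive law]
= (31·m·n − 56·m^2 − 16·m + 36·n^2 − 77·n + 40)·(−6·m − 1 + 6·n)    [combine like terms]
= −186·m^2·n − 31·m·n + 186·m·n^2 + 336·m^3 + 56·m^2 − 336·m^2·n + 96·m^2 + 16·m − 96·m·n − 216·m·n^2 − 36·n^2 + 216·n^3 + 462·m·n + 77·n − 462·n^2 − 240·m − 40 + 240·n    [distributive law]
= −522·m^2·n + 335·m·n − 30·m·n^2 + 336·m^3 + 152·m^2 − 224·m − 498·n^2 + 216·n^3 + 317·n − 40    [combine like terms]

−522·m^2·n + 335·m·n − 30·m·n^2 + 336·m^3 + 152·m^2 − 224·m − 498·n^2 + 216·n^3 + 317·n − 40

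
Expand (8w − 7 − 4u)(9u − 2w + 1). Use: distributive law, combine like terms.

(8w − 7 − 4u)(9u − 2w + 1)
= 72uw − 16w^2 + 8w − 63u + 14w − 7 − 36u^2 + 8uw − 4u    [distributive law]
= 80uw − 16w^2 + 22w − 67u − 7 − 36u^2    [combine like terms]

80uw − 16w^2 + 22w − 67u − 7 − 36u^2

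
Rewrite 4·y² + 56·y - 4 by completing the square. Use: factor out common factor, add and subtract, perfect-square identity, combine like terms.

4·y² + 56·y - 4
= 4(y² + 14·y) - 4    [factor out 4 from the y-terms]
= 4(y² + 14·y + 49 - 49) - 4    [add and subtract 49 inside the bracket]
= 4(y + 7)² - 196 - 4    [perfect-square identity]
= 4(y + 7)² - 200    [combine constants]

4(y + 7)² - 200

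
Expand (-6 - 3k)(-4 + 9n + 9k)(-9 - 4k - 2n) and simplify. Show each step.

(-6 - 3k)(-4 + 9n + 9k)(-9 - 4k - 2n)
= (24 - 54n - 54k + 12k - 27kn - 27k^2)(-9 - 4k - 2n)    [distributive law]
= (24 - 54n - 42k - 27kn - 27k^2)(-9 - 4k - 2n)    [combine like terms]
= -216 - 96k - 48n + 486n + 216kn + 108n^2 + 378k + 168k^2 + 84kn + 243kn + 108k^2n + 54kn^2 + 243k^2 + 108k^3 + 54k^2n    [distributive law]
= -216 + 282k + 438n + 543kn + 108n^2 + 411k^2 + 162k^2n + 54kn^2 + 108k^3    [combine like terms]

-216 + 282k + 438n + 543kn + 108n^2 + 411k^2 + 162k^2n + 54kn^2 + 108k^3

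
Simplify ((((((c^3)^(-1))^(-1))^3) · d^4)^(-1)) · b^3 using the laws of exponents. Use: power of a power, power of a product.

b^3c^(-9)d^(-4)

((((((c^3)^(-1))^(-1))^3) · d^4)^(-1)) · b^3
= ((((((c^3)^(-1))^(-1))^3)^(-1)) · ((d^4)^(-1))) · b^3    [power of a product]
= (((((c^3)^(-1))^(-1))^(-3)) · ((d^4)^(-1))) · b^3    [power of a power]
= ((((c^3)^(-1))^3) · ((d^4)^(-1))) · b^3    [power of a power]
= (((c^3)^(-3)) · ((d^4)^(-1))) · b^3    [power of a power]
= (c^(-9) · ((d^4)^(-1))) · b^3    [power of a power]
= (c^(-9) · d^(-4)) · b^3    [power of a power]
= b^3c^(-9)d^(-4)    [rearrange]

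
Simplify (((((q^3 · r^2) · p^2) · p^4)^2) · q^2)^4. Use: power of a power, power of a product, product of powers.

(((((q^3 · r^2) · p^2) · p^4)^2) · q^2)^4
= (((((q^3 · r^2) · p^2) · p^4)^2)^4) · ((q^2)^4)    [power of a product]
= ((((q^3 · r^2) · p^2) · p^4)^8) · ((q^2)^4)    [power of a power]
= ((((q^3 · r^2) · p^2)^8) · ((p^4)^8)) · ((q^2)^4)    [power of a product]
= ((((q^3 · r^2)^8) · ((p^2)^8)) · ((p^4)^8)) · ((q^2)^4)    [power of a product]
= (((((q^3)^8) · ((r^2)^8)) · ((p^2)^8)) · ((p^4)^8)) · ((q^2)^4)    [power of a product]
= (((q^24 · ((r^2)^8)) · ((p^2)^8)) · ((p^4)^8)) · ((q^2)^4)    [power of a power]
= (((q^24 · r^16) · ((p^2)^8)) · ((p^4)^8)) · ((q^2)^4)    [power of a power]
= (((q^24 · r^16) · p^16) · ((p^4)^8)) · ((q^2)^4)    [power of a power]
= (((q^24 · r^16) · p^16) · p^32) · ((q^2)^4)    [power of a power]
= (((q^24 · r^16) · p^16) · p^32) · q^8    [power of a power]
= p^48·q^32·r^16    [product of powers]

p^48·q^32·r^16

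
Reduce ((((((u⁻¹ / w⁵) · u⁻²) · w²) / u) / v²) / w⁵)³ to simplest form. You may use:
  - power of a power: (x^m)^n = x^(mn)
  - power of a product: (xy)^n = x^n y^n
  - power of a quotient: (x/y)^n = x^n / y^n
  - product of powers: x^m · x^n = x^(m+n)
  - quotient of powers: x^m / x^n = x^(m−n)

((((((u⁻¹ / w⁵) · u⁻²) · w²) / u) / v²) / w⁵)³
= ((((((u⁻¹ / w⁵) · u⁻²) · w²) / u) / v²)³) / ((w⁵)³)    [power of a quotient]
= ((((((u⁻¹ / w⁵) · u⁻²) · w²) / u)³) / ((v²)³)) / ((w⁵)³)    [power of a quotient]
= ((((((u⁻¹ / w⁵) · u⁻²) · w²)³) / (u³)) / ((v²)³)) / ((w⁵)³)    [power of a quotient]
= ((((((u⁻¹ / w⁵) · u⁻²)³) · ((w²)³)) / (u³)) / ((v²)³)) / ((w⁵)³)    [power of a product]
= ((((((u⁻¹ / w⁵)³) · ((u⁻²)³)) · ((w²)³)) / (u³)) / ((v²)³)) / ((w⁵)³)    [power of a product]
= (((((((u⁻¹)³) / ((w⁵)³)) · ((u⁻²)³)) · ((w²)³)) / (u³)) / ((v²)³)) / ((w⁵)³)    [power of a quotient]
= (((((u⁻³ / ((w⁵)³)) · ((u⁻²)³)) · ((w²)³)) / (u³)) / ((v²)³)) / ((w⁵)³)    [power of a power]
= (((((u⁻³ / w¹⁵) · ((u⁻²)³)) · ((w²)³)) / (u³)) / ((v²)³)) / ((w⁵)³)    [power of a power]
= (((((u⁻³ / w¹⁵) · u⁻⁶) · ((w²)³)) / (u³)) / ((v²)³)) / ((w⁵)³)    [power of a power]
= (((((u⁻³ / w¹⁵) · u⁻⁶) · w⁶) / (u³)) / ((v²)³)) / ((w⁵)³)    [power of a power]
= (((((u⁻³ / w¹⁵) · u⁻⁶) · w⁶) / u³) / v⁶) / ((w⁵)³)    [power of a power]
= (((((u⁻³ / w¹⁵) · u⁻⁶) · w⁶) / u³) / v⁶) / w¹⁵    [power of a power]
= u⁻¹²v⁻⁶w⁻²⁴    [quotient of powers; product of powers]

u⁻¹²v⁻⁶w⁻²⁴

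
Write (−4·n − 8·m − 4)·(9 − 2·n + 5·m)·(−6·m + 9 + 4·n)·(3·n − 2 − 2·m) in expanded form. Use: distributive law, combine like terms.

(−4·n − 8·m − 4)·(9 − 2·n + 5·m)·(−6·m + 9 + 4·n)·(3·n − 2 − 2·m)
= (−36·n + 8·n^2 − 20·m·n − 72·m + 16·m·n − 40·m^2 − 36 + 8·n − 20·m)·(−6·m + 9 + 4·n)·(3·n − 2 − 2·m)    [distributive law]
= (−28·n + 8·n^2 − 4·m·n − 92·m − 40·m^2 − 36)·(−6·m + 9 + 4·n)·(3·n − 2 − 2·m)    [combine like terms]
= (168·m·n − 252·n − 112·n^2 − 48·m·n^2 + 72·n^2 + 32·n^3 + 24·m^2·n − 36·m·n − 16·m·n^2 + 552·m^2 − 828·m − 368·m·n + 240·m^3 − 360·m^2 − 160·m^2·n + 216·m − 324 − 144·n)·(3·n − 2 − 2·m)    [distributive law]
= (−236·m·n − 396·n − 40·n^2 − 64·m·n^2 + 32·n^3 − 136·m^2·n + 192·m^2 − 612·m + 240·m^3 − 324)·(3·n − 2 − 2·m)    [combine like terms]
= −708·m·n^2 + 472·m·n + 472·m^2·n − 1188·n^2 + 792·n + 792·m·n − 120·n^3 + 80·n^2 + 80·m·n^2 − 192·m·n^3 + 128·m·n^2 + 128·m^2·n^2 + 96·n^4 − 64·n^3 − 64·m·n^3 − 408·m^2·n^2 + 272·m^2·n + 272·m^3·n + 576·m^2·n − 384·m^2 − 384·m^3 − 1836·m·n + 1224·m + 1224·m^2 + 720·m^3·n − 480·m^3 − 480·m^4 − 972·n + 648 + 648·m    [distributive law]
= −500·m·n^2 − 572·m·n + 1320·m^2·n − 1108·n^2 − 180·n − 184·n^3 − 256·m·n^3 − 280·m^2·n^2 + 96·n^4 + 992·m^3·n + 840·m^2 − 864·m^3 + 1872·m − 480·m^4 + 648    [combine like terms]

−500·m·n^2 − 572·m·n + 1320·m^2·n − 1108·n^2 − 180·n − 184·n^3 − 256·m·n^3 − 280·m^2·n^2 + 96·n^4 + 992·m^3·n + 840·m^2 − 864·m^3 + 1872·m − 480·m^4 + 648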